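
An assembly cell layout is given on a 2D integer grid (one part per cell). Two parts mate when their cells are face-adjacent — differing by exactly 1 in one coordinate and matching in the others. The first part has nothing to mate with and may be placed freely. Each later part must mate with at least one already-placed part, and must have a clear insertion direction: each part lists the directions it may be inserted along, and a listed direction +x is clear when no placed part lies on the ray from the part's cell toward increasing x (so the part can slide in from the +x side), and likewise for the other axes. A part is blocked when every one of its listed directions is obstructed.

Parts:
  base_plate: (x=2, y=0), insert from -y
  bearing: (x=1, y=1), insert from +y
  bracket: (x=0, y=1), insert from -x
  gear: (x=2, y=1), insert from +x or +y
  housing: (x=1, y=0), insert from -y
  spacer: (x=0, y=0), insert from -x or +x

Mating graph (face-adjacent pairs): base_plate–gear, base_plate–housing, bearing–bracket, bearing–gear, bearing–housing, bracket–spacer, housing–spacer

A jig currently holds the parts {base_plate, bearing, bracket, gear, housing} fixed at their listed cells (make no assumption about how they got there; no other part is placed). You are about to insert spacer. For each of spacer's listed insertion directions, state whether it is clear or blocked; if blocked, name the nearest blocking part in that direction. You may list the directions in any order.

+x: blocked by housing; -x: clear

-x: ray from spacer(0, 0) has no placed part ⇒ clear
+x: nearest on ray is housing@(1, 0) ⇒ blocked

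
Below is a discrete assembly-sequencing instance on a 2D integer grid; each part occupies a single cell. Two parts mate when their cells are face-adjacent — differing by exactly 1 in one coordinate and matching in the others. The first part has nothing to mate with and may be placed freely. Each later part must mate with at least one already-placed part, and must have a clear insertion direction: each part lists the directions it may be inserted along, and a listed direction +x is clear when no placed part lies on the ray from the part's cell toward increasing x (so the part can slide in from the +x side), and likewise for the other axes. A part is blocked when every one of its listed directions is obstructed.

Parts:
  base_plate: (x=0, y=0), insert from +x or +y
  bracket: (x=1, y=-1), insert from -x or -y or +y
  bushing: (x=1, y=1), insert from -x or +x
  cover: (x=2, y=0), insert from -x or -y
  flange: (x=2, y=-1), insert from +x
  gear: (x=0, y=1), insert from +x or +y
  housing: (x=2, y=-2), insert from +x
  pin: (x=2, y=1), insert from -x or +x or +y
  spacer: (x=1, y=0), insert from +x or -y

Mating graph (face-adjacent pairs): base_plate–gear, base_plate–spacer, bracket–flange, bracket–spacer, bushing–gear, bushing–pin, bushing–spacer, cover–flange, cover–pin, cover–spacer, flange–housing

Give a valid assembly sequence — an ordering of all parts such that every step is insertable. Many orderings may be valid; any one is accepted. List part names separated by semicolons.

1. gear@(0, 1) [+x clear] — {gear}
2. bushing@(1, 1) [+x clear] — {bushing, gear}
3. pin@(2, 1) [+x clear] — {bushing, gear, pin}
4. base_plate@(0, 0) [+x clear] — {base_plate, bushing, gear, pin}
5. spacer@(1, 0) [+x clear] — {base_plate, bushing, gear, pin, spacer}
6. cover@(2, 0) [-y clear] — {base_plate, bushing, cover, gear, pin, spacer}
7. flange@(2, -1) [+x clear] — {base_plate, bushing, cover, flange, gear, pin, spacer}
8. bracket@(1, -1) [-x clear] — {base_plate, bracket, bushing, cover, flange, gear, pin, spacer}
9. housing@(2, -2) [+x clear] — {base_plate, bracket, bushing, cover, flange, gear, housing, pin, spacer}

gear; bushing; pin; base_plate; spacer; cover; flange; bracket; housing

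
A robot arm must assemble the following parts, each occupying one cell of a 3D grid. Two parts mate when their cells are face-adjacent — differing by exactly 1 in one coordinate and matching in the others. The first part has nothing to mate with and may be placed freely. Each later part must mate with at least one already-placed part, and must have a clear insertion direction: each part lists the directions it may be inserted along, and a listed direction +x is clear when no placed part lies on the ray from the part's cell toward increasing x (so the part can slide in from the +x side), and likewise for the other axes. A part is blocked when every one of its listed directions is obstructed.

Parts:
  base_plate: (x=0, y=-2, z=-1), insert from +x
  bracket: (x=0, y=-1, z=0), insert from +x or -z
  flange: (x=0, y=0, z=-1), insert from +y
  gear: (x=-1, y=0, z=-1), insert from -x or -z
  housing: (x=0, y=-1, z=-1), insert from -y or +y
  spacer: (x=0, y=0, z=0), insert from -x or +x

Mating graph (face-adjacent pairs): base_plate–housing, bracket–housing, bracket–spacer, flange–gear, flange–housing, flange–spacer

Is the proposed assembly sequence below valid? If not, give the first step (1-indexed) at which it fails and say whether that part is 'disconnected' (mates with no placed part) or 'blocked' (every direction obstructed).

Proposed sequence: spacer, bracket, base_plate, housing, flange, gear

1. spacer@(0, 0, 0) [-x clear] — {spacer}
2. bracket@(0, -1, 0) [+x clear] — {bracket, spacer}
3. base_plate@(0, -2, -1) — no placed neighbour ⇒ disconnected

Invalid at step 3 (disconnected)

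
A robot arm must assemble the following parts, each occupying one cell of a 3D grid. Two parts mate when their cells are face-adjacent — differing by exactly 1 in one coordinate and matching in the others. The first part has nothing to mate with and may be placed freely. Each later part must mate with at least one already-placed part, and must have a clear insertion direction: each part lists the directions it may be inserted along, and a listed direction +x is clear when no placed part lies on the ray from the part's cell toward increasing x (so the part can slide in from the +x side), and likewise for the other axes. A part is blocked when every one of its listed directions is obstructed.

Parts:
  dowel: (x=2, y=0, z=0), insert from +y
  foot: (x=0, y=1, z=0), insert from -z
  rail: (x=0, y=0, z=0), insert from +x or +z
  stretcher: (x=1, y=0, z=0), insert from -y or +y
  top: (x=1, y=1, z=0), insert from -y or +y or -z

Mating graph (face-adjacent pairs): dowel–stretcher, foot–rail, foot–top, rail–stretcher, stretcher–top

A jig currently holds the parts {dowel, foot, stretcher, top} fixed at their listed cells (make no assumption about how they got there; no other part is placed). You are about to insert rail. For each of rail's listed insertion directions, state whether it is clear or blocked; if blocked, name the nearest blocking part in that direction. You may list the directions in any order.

+x: nearest on ray is stretcher@(1, 0, 0) ⇒ blocked
+z: ray from rail(0, 0, 0) has no placed part ⇒ clear

+x: blocked by stretcher; +z: clear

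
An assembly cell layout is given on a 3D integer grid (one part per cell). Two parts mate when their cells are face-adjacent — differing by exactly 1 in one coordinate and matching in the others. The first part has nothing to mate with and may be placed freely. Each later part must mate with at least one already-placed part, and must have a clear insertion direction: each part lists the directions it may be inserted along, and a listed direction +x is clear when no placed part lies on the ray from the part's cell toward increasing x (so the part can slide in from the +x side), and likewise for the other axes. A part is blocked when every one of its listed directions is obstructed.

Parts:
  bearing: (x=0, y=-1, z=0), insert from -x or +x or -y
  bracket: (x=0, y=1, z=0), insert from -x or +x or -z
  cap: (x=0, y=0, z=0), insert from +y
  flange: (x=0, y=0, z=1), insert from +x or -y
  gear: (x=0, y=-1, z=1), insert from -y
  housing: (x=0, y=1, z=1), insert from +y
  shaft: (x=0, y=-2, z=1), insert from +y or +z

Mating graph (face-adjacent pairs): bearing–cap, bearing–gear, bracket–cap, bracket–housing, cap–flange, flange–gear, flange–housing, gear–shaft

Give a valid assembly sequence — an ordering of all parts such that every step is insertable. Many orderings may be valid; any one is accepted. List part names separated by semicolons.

1. housing@(0, 1, 1) [+y clear] — {housing}
2. flange@(0, 0, 1) [+x clear] — {flange, housing}
3. cap@(0, 0, 0) [+y clear] — {cap, flange, housing}
4. bracket@(0, 1, 0) [-x clear] — {bracket, cap, flange, housing}
5. bearing@(0, -1, 0) [-x clear] — {bearing, bracket, cap, flange, housing}
6. gear@(0, -1, 1) [-y clear] — {bearing, bracket, cap, flange, gear, housing}
7. shaft@(0, -2, 1) [+z clear] — {bearing, bracket, cap, flange, gear, housing, shaft}

housing; flange; cap; bracket; bearing; gear; shaft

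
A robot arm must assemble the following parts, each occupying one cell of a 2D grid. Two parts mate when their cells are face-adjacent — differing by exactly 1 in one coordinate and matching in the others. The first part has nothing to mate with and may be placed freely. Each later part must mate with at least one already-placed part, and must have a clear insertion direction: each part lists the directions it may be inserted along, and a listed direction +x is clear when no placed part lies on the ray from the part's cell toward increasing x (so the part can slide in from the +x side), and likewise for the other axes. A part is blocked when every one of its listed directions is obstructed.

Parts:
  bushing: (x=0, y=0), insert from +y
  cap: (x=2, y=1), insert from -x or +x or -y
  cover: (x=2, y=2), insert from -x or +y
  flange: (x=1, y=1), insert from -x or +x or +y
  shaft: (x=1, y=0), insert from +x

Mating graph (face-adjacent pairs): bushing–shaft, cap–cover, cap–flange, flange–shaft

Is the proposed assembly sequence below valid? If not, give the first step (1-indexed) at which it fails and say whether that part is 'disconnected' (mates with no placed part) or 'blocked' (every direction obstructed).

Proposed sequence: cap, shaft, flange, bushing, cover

Invalid at step 2 (disconnected)

1. cap@(2, 1) [-x clear] — {cap}
2. shaft@(1, 0) — no placed neighbour ⇒ disconnected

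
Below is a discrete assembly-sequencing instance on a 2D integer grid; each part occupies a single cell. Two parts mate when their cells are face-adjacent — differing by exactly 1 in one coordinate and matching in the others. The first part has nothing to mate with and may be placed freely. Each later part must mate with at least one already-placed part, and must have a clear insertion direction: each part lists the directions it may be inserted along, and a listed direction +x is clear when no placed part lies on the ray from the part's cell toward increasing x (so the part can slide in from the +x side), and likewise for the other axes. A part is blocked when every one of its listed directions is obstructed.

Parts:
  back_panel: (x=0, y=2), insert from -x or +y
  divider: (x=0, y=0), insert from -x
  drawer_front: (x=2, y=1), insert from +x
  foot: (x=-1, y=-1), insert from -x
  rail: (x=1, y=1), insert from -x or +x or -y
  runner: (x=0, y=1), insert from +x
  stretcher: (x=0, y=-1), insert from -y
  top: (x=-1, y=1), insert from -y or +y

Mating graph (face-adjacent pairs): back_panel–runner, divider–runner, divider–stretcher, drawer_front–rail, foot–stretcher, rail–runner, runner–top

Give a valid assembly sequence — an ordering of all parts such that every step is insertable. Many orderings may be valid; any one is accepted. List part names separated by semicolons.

1. back_panel@(0, 2) [-x clear] — {back_panel}
2. runner@(0, 1) [+x clear] — {back_panel, runner}
3. top@(-1, 1) [-y clear] — {back_panel, runner, top}
4. divider@(0, 0) [-x clear] — {back_panel, divider, runner, top}
5. stretcher@(0, -1) [-y clear] — {back_panel, divider, runner, stretcher, top}
6. foot@(-1, -1) [-x clear] — {back_panel, divider, foot, runner, stretcher, top}
7. rail@(1, 1) [+x clear] — {back_panel, divider, foot, rail, runner, stretcher, top}
8. drawer_front@(2, 1) [+x clear] — {back_panel, divider, drawer_front, foot, rail, runner, stretcher, top}

back_panel; runner; top; divider; stretcher; foot; rail; drawer_front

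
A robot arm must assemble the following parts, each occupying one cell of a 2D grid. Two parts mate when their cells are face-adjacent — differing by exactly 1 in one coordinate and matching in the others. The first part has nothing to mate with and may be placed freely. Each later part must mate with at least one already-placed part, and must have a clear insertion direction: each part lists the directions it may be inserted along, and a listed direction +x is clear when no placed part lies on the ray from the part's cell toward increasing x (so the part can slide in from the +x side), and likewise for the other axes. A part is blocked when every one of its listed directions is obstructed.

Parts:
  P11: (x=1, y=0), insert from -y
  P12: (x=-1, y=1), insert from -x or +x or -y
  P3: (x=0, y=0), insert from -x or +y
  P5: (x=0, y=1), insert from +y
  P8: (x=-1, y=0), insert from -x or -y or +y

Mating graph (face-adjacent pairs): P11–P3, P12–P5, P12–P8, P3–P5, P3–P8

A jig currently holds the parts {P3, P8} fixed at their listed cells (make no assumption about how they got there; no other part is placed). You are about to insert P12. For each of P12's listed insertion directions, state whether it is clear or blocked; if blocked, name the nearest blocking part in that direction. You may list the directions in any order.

+x: clear; -x: clear; -y: blocked by P8

-x: ray from P12(-1, 1) has no placed part ⇒ clear
+x: ray from P12(-1, 1) has no placed part ⇒ clear
-y: nearest on ray is P8@(-1, 0) ⇒ blocked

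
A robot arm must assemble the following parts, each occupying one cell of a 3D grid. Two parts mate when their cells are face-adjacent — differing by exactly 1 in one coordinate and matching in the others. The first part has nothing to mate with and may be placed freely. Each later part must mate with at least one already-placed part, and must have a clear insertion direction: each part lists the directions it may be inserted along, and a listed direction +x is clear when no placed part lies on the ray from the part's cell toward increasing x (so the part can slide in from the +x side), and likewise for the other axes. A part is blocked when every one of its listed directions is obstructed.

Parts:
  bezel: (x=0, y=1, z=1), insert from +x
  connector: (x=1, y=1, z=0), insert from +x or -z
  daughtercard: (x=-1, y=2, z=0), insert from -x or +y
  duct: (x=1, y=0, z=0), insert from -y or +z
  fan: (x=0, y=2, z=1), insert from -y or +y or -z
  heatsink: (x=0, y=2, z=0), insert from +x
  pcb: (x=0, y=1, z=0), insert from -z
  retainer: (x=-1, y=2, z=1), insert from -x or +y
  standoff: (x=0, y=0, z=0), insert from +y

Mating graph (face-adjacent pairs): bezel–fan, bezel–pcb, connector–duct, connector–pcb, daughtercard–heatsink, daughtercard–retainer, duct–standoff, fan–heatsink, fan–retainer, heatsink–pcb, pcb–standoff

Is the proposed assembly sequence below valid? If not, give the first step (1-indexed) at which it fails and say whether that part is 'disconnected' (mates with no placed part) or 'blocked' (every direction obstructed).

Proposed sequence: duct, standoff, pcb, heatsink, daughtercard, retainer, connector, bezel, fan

1. duct@(1, 0, 0) [-y clear] — {duct}
2. standoff@(0, 0, 0) [+y clear] — {duct, standoff}
3. pcb@(0, 1, 0) [-z clear] — {duct, pcb, standoff}
4. heatsink@(0, 2, 0) [+x clear] — {duct, heatsink, pcb, standoff}
5. daughtercard@(-1, 2, 0) [-x clear] — {daughtercard, duct, heatsink, pcb, standoff}
6. retainer@(-1, 2, 1) [-x clear] — {daughtercard, duct, heatsink, pcb, retainer, standoff}
7. connector@(1, 1, 0) [+x clear] — {connector, daughtercard, duct, heatsink, pcb, retainer, standoff}
8. bezel@(0, 1, 1) [+x clear] — {bezel, connector, daughtercard, duct, heatsink, pcb, retainer, standoff}
9. fan@(0, 2, 1) [+y clear] — {bezel, connector, daughtercard, duct, fan, heatsink, pcb, retainer, standoff}

Valid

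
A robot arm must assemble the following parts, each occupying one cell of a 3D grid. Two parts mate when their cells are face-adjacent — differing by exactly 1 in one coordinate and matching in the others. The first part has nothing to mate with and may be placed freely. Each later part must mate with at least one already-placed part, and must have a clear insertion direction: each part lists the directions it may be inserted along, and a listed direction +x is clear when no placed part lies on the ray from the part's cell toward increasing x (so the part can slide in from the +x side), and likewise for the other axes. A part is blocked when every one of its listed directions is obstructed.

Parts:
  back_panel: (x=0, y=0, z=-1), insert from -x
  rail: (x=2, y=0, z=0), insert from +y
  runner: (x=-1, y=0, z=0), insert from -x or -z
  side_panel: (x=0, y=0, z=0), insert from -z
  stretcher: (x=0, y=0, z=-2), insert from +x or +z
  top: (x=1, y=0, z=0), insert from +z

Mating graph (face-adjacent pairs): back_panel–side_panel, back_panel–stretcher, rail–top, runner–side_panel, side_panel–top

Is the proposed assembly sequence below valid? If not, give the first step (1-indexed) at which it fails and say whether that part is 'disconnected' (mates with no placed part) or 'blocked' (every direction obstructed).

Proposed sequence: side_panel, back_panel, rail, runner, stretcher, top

1. side_panel@(0, 0, 0) [-z clear] — {side_panel}
2. back_panel@(0, 0, -1) [-x clear] — {back_panel, side_panel}
3. rail@(2, 0, 0) — no placed neighbour ⇒ disconnected

Invalid at step 3 (disconnected)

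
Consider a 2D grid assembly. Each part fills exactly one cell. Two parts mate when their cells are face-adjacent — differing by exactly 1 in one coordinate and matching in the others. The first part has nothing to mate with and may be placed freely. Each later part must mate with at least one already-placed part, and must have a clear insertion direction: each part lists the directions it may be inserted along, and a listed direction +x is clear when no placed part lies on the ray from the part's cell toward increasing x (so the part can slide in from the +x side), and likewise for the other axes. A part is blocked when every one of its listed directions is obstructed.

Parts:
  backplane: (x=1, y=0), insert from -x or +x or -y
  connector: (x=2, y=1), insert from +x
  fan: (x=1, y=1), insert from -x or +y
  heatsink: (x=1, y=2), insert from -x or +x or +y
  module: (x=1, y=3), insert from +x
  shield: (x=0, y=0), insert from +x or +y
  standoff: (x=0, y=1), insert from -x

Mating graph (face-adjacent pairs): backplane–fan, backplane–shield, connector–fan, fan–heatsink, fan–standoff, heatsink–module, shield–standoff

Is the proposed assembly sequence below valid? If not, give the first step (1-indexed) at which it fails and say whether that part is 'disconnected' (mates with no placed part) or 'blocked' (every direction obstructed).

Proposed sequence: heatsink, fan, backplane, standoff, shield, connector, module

Invalid at step 5 (blocked)

1. heatsink@(1, 2) [-x clear] — {heatsink}
2. fan@(1, 1) [-x clear] — {fan, heatsink}
3. backplane@(1, 0) [-x clear] — {backplane, fan, heatsink}
4. standoff@(0, 1) [-x clear] — {backplane, fan, heatsink, standoff}
5. shield@(0, 0) — +x/+y all obstructed ⇒ blocked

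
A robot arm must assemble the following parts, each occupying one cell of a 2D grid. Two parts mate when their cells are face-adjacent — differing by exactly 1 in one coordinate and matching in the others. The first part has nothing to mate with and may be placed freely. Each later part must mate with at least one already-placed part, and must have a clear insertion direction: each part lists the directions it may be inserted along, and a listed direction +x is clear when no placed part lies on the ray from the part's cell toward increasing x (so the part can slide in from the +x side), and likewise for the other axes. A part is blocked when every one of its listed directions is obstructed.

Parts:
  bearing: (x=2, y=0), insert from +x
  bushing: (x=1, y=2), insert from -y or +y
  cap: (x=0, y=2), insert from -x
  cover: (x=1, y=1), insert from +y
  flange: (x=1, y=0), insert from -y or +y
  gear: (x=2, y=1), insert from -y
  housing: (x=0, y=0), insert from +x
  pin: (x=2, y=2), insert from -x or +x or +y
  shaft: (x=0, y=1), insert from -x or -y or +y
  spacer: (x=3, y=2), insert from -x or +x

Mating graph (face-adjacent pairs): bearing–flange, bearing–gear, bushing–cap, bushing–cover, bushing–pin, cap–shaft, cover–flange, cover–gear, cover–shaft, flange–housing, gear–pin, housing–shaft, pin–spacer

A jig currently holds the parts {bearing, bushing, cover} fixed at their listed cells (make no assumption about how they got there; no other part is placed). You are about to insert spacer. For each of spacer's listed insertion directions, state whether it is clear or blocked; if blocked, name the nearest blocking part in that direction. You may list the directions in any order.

-x: nearest on ray is bushing@(1, 2) ⇒ blocked
+x: ray from spacer(3, 2) has no placed part ⇒ clear

+x: clear; -x: blocked by bushing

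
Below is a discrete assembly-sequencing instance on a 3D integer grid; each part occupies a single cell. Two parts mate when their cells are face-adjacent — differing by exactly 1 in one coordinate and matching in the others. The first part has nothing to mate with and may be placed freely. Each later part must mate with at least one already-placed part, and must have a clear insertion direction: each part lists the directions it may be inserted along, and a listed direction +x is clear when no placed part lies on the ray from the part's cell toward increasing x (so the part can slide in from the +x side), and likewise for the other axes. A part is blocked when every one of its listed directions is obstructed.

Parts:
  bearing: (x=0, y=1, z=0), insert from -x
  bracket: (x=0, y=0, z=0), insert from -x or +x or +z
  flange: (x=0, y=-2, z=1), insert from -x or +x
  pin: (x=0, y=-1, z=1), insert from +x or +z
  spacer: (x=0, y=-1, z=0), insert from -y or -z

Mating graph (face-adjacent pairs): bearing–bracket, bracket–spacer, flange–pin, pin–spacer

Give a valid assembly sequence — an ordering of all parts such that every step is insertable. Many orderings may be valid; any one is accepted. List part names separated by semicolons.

1. bearing@(0, 1, 0) [-x clear] — {bearing}
2. bracket@(0, 0, 0) [-x clear] — {bearing, bracket}
3. spacer@(0, -1, 0) [-y clear] — {bearing, bracket, spacer}
4. pin@(0, -1, 1) [+x clear] — {bearing, bracket, pin, spacer}
5. flange@(0, -2, 1) [-x clear] — {bearing, bracket, flange, pin, spacer}

bearing; bracket; spacer; pin; flange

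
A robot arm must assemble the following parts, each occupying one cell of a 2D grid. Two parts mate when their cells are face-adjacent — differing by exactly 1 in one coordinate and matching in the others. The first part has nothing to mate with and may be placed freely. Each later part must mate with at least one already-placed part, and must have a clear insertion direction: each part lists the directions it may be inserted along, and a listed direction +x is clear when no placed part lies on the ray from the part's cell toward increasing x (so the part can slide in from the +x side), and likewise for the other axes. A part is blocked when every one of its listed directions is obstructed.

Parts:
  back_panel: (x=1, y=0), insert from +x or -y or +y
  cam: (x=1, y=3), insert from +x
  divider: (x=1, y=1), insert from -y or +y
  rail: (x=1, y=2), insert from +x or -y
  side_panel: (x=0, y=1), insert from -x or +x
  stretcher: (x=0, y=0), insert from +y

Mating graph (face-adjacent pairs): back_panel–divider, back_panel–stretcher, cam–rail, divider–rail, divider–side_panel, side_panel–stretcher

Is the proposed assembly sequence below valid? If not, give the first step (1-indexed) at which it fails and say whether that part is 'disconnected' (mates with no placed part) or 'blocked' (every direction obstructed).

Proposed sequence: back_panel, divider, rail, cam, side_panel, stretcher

1. back_panel@(1, 0) [+x clear] — {back_panel}
2. divider@(1, 1) [+y clear] — {back_panel, divider}
3. rail@(1, 2) [+x clear] — {back_panel, divider, rail}
4. cam@(1, 3) [+x clear] — {back_panel, cam, divider, rail}
5. side_panel@(0, 1) [-x clear] — {back_panel, cam, divider, rail, side_panel}
6. stretcher@(0, 0) — +y all obstructed ⇒ blocked

Invalid at step 6 (blocked)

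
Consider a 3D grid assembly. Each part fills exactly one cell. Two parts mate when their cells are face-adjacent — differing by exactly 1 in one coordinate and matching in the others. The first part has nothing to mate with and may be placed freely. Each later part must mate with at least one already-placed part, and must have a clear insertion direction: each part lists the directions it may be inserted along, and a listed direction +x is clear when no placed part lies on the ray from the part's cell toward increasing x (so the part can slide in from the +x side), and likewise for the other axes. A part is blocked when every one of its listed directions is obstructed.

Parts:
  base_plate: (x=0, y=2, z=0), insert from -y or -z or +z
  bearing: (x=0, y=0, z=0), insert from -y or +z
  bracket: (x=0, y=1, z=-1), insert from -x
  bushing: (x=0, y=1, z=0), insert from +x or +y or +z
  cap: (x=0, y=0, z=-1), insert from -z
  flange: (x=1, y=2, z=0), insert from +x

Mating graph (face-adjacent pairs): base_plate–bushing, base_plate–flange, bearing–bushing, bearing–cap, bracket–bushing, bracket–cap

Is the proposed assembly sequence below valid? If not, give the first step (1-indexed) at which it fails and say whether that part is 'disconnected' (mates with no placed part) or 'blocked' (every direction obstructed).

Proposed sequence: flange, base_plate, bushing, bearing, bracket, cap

Valid

1. flange@(1, 2, 0) [+x clear] — {flange}
2. base_plate@(0, 2, 0) [-y clear] — {base_plate, flange}
3. bushing@(0, 1, 0) [+x clear] — {base_plate, bushing, flange}
4. bearing@(0, 0, 0) [-y clear] — {base_plate, bearing, bushing, flange}
5. bracket@(0, 1, -1) [-x clear] — {base_plate, bearing, bracket, bushing, flange}
6. cap@(0, 0, -1) [-z clear] — {base_plate, bearing, bracket, bushing, cap, flange}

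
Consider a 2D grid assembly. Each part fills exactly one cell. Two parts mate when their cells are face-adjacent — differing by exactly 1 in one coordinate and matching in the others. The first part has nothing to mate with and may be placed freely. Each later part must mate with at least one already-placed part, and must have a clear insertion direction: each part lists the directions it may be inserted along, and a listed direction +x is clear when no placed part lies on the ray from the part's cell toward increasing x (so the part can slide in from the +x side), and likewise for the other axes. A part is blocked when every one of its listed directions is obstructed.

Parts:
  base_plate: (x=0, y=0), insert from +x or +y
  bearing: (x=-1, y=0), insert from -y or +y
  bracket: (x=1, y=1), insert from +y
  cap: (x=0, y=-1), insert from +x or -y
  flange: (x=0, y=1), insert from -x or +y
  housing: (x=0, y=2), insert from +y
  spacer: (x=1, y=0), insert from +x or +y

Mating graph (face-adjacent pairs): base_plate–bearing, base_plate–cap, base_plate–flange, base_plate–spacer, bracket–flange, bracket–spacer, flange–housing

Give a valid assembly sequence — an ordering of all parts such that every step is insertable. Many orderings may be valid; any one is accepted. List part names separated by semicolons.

housing; flange; bracket; base_plate; bearing; spacer; cap

1. housing@(0, 2) [+y clear] — {housing}
2. flange@(0, 1) [-x clear] — {flange, housing}
3. bracket@(1, 1) [+y clear] — {bracket, flange, housing}
4. base_plate@(0, 0) [+x clear] — {base_plate, bracket, flange, housing}
5. bearing@(-1, 0) [-y clear] — {base_plate, bearing, bracket, flange, housing}
6. spacer@(1, 0) [+x clear] — {base_plate, bearing, bracket, flange, housing, spacer}
7. cap@(0, -1) [+x clear] — {base_plate, bearing, bracket, cap, flange, housing, spacer}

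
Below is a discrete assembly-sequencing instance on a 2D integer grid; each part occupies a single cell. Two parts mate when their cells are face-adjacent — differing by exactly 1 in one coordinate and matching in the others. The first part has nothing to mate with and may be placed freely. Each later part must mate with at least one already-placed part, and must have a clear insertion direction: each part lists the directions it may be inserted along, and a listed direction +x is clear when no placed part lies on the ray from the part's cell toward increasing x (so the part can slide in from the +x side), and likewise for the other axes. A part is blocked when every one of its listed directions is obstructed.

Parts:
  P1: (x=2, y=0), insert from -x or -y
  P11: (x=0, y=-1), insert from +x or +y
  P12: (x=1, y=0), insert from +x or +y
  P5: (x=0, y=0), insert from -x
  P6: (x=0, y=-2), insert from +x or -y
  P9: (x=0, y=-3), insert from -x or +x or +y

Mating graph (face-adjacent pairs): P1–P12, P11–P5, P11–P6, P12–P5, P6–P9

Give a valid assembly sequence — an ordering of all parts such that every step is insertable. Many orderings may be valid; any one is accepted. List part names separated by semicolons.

P5; P11; P12; P1; P6; P9

1. P5@(0, 0) [-x clear] — {P5}
2. P11@(0, -1) [+x clear] — {P11, P5}
3. P12@(1, 0) [+x clear] — {P11, P12, P5}
4. P1@(2, 0) [-y clear] — {P1, P11, P12, P5}
5. P6@(0, -2) [+x clear] — {P1, P11, P12, P5, P6}
6. P9@(0, -3) [-x clear] — {P1, P11, P12, P5, P6, P9}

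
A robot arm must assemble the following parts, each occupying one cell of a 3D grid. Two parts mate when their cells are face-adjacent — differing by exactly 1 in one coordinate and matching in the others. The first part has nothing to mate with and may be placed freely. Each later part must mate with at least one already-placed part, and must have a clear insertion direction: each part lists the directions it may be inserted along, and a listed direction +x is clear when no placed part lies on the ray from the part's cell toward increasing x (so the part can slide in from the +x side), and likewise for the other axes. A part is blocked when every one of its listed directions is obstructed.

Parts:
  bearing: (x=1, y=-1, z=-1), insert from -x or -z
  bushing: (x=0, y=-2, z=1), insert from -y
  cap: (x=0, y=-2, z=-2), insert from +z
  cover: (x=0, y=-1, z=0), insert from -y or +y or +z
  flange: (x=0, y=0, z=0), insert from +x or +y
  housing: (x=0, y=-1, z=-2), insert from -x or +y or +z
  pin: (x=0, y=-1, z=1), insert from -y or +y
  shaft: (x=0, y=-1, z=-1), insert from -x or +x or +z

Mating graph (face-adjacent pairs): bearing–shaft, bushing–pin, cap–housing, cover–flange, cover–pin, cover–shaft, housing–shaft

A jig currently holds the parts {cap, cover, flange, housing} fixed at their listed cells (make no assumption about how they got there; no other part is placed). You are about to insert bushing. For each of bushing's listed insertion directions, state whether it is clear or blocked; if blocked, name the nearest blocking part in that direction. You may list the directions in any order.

-y: clear

-y: ray from bushing(0, -2, 1) has no placed part ⇒ clear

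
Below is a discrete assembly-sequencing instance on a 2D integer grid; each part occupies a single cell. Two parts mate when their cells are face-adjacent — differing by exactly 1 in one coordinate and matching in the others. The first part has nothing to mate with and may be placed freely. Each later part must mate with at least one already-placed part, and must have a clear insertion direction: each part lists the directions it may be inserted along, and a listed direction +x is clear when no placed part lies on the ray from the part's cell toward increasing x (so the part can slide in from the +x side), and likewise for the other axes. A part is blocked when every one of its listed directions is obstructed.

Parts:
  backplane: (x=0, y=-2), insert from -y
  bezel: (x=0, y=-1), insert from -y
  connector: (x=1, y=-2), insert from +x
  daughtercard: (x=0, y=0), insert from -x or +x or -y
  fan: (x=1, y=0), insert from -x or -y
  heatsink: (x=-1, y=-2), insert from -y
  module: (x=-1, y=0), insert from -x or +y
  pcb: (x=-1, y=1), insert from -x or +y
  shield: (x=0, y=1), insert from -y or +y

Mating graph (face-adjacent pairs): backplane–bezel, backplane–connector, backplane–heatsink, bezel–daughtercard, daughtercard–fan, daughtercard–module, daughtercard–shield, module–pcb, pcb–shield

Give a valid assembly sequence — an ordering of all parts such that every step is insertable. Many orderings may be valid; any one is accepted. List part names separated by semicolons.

1. pcb@(-1, 1) [-x clear] — {pcb}
2. shield@(0, 1) [-y clear] — {pcb, shield}
3. module@(-1, 0) [-x clear] — {module, pcb, shield}
4. daughtercard@(0, 0) [+x clear] — {daughtercard, module, pcb, shield}
5. bezel@(0, -1) [-y clear] — {bezel, daughtercard, module, pcb, shield}
6. backplane@(0, -2) [-y clear] — {backplane, bezel, daughtercard, module, pcb, shield}
7. heatsink@(-1, -2) [-y clear] — {backplane, bezel, daughtercard, heatsink, module, pcb, shield}
8. fan@(1, 0) [-y clear] — {backplane, bezel, daughtercard, fan, heatsink, module, pcb, shield}
9. connector@(1, -2) [+x clear] — {backplane, bezel, connector, daughtercard, fan, heatsink, module, pcb, shield}

pcb; shield; module; daughtercard; bezel; backplane; heatsink; fan; connector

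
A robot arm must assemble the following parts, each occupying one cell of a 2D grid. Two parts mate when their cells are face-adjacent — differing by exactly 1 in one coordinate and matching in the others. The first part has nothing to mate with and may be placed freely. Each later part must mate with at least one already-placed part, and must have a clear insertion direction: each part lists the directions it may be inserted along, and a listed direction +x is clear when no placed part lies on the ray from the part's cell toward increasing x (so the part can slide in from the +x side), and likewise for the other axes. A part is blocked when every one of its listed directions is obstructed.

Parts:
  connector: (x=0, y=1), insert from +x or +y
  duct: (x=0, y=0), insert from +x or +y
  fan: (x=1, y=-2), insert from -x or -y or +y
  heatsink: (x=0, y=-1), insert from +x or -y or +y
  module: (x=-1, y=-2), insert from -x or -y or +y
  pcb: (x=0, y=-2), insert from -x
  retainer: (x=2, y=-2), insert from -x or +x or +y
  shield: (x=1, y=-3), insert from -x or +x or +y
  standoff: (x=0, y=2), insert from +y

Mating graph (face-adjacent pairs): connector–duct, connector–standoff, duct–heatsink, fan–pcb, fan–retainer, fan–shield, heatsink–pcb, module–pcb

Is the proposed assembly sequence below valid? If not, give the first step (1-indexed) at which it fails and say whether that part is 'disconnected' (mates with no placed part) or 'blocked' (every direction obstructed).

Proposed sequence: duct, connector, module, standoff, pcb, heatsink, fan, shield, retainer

Invalid at step 3 (disconnected)

1. duct@(0, 0) [+x clear] — {duct}
2. connector@(0, 1) [+x clear] — {connector, duct}
3. module@(-1, -2) — no placed neighbour ⇒ disconnected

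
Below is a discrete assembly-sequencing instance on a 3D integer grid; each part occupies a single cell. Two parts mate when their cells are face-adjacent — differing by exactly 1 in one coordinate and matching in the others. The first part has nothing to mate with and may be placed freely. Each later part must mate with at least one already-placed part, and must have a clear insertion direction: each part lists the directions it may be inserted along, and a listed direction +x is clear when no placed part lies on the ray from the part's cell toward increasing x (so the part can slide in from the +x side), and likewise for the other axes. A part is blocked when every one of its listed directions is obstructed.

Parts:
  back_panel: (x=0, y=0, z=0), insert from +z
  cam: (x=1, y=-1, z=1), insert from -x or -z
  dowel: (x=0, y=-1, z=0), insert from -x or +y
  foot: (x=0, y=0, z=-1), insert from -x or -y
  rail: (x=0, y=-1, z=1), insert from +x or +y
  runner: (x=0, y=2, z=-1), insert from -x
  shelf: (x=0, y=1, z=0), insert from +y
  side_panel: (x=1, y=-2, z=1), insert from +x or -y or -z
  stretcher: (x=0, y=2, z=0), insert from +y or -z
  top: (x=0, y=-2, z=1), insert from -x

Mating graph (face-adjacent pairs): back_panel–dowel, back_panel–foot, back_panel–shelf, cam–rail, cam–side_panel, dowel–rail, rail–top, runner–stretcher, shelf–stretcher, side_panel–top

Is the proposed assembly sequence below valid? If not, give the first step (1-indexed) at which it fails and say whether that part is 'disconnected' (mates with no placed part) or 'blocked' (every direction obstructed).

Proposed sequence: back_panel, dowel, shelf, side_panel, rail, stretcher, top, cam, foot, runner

Invalid at step 4 (disconnected)

1. back_panel@(0, 0, 0) [+z clear] — {back_panel}
2. dowel@(0, -1, 0) [-x clear] — {back_panel, dowel}
3. shelf@(0, 1, 0) [+y clear] — {back_panel, dowel, shelf}
4. side_panel@(1, -2, 1) — no placed neighbour ⇒ disconnected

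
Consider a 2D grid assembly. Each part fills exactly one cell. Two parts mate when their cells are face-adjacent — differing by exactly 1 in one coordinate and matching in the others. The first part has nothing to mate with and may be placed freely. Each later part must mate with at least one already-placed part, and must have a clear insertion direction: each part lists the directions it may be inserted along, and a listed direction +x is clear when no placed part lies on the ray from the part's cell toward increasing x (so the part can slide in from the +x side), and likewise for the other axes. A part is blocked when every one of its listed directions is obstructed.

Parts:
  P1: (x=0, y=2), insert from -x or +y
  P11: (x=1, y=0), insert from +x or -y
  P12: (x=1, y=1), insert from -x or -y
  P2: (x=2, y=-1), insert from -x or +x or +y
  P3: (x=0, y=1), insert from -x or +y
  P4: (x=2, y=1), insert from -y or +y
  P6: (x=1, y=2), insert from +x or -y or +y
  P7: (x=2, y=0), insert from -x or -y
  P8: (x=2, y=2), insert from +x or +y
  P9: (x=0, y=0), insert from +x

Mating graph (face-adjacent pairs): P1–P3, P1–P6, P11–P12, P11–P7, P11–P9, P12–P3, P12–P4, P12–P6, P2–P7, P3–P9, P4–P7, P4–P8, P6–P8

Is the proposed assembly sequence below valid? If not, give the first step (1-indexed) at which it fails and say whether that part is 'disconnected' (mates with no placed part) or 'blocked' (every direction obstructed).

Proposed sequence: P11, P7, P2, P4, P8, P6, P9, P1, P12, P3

1. P11@(1, 0) [+x clear] — {P11}
2. P7@(2, 0) [-y clear] — {P11, P7}
3. P2@(2, -1) [-x clear] — {P11, P2, P7}
4. P4@(2, 1) [+y clear] — {P11, P2, P4, P7}
5. P8@(2, 2) [+x clear] — {P11, P2, P4, P7, P8}
6. P6@(1, 2) [+y clear] — {P11, P2, P4, P6, P7, P8}
7. P9@(0, 0) — +x all obstructed ⇒ blocked

Invalid at step 7 (blocked)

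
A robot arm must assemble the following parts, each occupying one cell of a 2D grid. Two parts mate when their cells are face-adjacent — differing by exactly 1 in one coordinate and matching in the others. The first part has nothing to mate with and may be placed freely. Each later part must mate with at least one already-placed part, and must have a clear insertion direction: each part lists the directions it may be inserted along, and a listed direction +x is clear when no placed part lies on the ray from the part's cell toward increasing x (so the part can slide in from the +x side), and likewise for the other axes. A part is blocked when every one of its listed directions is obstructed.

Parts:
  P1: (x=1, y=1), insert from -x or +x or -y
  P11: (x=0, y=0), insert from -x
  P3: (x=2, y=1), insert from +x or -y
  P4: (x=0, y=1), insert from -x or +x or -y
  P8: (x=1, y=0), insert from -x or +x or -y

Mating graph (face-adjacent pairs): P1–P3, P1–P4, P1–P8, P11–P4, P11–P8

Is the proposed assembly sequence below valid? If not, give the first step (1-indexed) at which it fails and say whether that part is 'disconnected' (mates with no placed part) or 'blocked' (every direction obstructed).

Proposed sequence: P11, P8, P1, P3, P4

Valid

1. P11@(0, 0) [-x clear] — {P11}
2. P8@(1, 0) [+x clear] — {P11, P8}
3. P1@(1, 1) [-x clear] — {P1, P11, P8}
4. P3@(2, 1) [+x clear] — {P1, P11, P3, P8}
5. P4@(0, 1) [-x clear] — {P1, P11, P3, P4, P8}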